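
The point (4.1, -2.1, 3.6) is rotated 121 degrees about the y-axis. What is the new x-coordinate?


Rotation about y-axis: x' = x*cos(theta) + z*sin(theta)
= 4.1 * -0.515 + 3.6 * 0.8572
= 0.9741


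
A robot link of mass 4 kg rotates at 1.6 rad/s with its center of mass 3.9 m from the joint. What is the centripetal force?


F = m * omega^2 * r
= 4 * 1.6^2 * 3.9
= 4 * 2.56 * 3.9
= 39.936 N


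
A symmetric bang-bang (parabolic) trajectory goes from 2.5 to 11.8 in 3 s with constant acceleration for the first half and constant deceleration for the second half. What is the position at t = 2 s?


Symmetric rest-to-rest: each phase covers (pf-p0)/2 in time T/2. 0.5*a*(T/2)^2 = (pf-p0)/2 => a = 4*(pf-p0)/T^2
a = 4*(11.8-2.5)/3^2 = 4.1333
t = 2 is in the deceleration phase (t > T/2).
p = pf - 0.5*a*(T-t)^2 = 11.8 - 0.5*4.1333*1^2
= 9.7333


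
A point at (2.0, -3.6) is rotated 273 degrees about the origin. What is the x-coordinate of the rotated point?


x' = x*cos(theta) - y*sin(theta)
cos(273 deg) = 0.0523, sin(273 deg) = -0.9986
x' = 2.0 * 0.0523 - -3.6 * -0.9986
= 0.1047 - 3.5951
= -3.4904


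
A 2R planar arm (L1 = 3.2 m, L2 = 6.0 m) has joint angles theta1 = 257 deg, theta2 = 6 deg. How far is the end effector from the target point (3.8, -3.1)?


End effector via forward kinematics:
x = L1*cos(t1) + L2*cos(t1+t2) = -1.4511
y = L1*sin(t1) + L2*sin(t1+t2) = -9.0733
Distance to target:
d = sqrt((3.8 - -1.4511)^2 + (-3.1 - -9.0733)^2)
= sqrt(27.5736 + 35.6798)
= 7.9532 m


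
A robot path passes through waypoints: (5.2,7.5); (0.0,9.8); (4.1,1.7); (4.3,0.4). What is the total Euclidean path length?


Segment lengths:
  seg1 = sqrt((-5.2)^2 + (2.3)^2) = 5.6859
  seg2 = sqrt((4.1)^2 + (-8.1)^2) = 9.0785
  seg3 = sqrt((0.2)^2 + (-1.3)^2) = 1.3153
Total = 16.0798


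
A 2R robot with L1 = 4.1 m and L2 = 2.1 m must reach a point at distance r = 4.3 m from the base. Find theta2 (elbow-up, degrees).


cos(theta2) = (r^2 - L1^2 - L2^2) / (2*L1*L2)
cos(theta2) = (18.49 - 16.81 - 4.41) / 17.22
cos(theta2) = -0.158537
theta2 = 99.122 degrees


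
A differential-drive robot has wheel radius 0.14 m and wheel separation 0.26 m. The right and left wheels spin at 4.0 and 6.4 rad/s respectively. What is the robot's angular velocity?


vR = r*wR = 0.14*4.0 = 0.56 m/s
vL = r*wL = 0.14*6.4 = 0.896 m/s
v = (vR+vL)/2 = 0.728 m/s
omega = (vR-vL)/L = -1.2923 rad/s
angular velocity = -1.2923 rad/s


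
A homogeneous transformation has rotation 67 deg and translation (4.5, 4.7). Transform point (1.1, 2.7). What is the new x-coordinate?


x' = cos(theta)*px - sin(theta)*py + tx
= 0.3907*1.1 - 0.9205*2.7 + 4.5
= 2.4444


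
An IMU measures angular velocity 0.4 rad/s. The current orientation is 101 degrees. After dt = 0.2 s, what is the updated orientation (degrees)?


delta_theta = w * dt = 0.4 * 0.2 = 0.08 rad
= 4.5837 deg
theta_new = 101 + 4.5837 = 105.5837 deg


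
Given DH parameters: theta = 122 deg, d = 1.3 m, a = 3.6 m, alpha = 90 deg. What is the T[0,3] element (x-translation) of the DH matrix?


T[0,3] = a * cos(theta)
= 3.6 * cos(122 deg)
= 3.6 * -0.5299
= -1.9077


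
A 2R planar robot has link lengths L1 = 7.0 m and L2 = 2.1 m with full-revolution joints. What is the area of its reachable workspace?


r_max = L1 + L2 = 9.1 m
r_min = |L1 - L2| = 4.9 m
Area = pi*(r_max^2 - r_min^2)
= pi*(82.81 - 24.01)
= pi * 58.8
= 184.7256 m^2


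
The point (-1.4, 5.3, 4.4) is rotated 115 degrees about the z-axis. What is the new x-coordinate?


Rotation about z-axis: x' = x*cos(theta) - y*sin(theta)
= -1.4 * -0.4226 - 5.3 * 0.9063
= -4.2118


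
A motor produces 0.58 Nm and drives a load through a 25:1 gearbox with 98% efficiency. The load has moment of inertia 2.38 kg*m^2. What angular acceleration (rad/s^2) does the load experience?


tau_out = tau_motor * N * eta
= 0.58 * 25 * 0.98 = 14.21 Nm
alpha = tau_out / I = 14.21 / 2.38
= 5.9706 rad/s^2


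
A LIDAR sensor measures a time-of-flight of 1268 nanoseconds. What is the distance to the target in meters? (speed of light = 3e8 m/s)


tof = 1268 ns = 1.268e-06 s
dist = c * tof / 2
= 3e8 * 1.268e-06 / 2
= 190.2 m


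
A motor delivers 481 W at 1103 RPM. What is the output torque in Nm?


omega = 1103 * 2*pi/60 = 115.5059 rad/s
tau = P / omega = 481 / 115.5059
= 4.1643 Nm


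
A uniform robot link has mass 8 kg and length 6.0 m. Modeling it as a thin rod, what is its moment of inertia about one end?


I = (1/3) * m * L^2
= (1/3) * 8 * 6.0^2
= 0.333333 * 8 * 36.0
= 96.0 kg*m^2


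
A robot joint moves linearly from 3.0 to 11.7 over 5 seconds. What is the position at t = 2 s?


s = t/T = 2/5 = 0.4
p(t) = p0 + (pf-p0)*s
= 3.0 + (11.7 - 3.0) * 0.4
= 6.48


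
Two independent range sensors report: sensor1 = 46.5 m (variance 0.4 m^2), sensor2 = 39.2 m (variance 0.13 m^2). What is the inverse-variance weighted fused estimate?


w1 = (1/var1) / (1/var1 + 1/var2)
   = 2.5 / (2.5 + 7.6923) = 0.2453
w2 = 1 - w1 = 0.7547
fused = w1*s1 + w2*s2 = 11.4057 + 29.5849
= 40.9906 m


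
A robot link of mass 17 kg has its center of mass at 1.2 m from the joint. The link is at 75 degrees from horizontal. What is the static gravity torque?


tau = m*g*L*cos(angle)
= 17 * 9.81 * 1.2 * cos(75 deg)
= 17 * 9.81 * 1.2 * 0.2588
= 51.7959 Nm


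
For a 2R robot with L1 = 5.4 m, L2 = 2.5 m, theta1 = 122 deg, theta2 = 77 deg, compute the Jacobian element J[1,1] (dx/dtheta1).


J[1,1] = -L1*sin(t1) - L2*sin(t1+t2)
= -5.4*sin(122) - 2.5*sin(199)
= -3.7655


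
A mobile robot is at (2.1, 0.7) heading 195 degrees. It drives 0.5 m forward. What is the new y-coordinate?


y_new = y0 + d*sin(theta)
= 0.7 + 0.5*sin(195)
= 0.7 + -0.1294
= 0.5706


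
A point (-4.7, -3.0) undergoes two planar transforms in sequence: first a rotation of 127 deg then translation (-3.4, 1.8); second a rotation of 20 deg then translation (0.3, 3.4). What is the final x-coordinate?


After transform 1:
x1 = cos(127)*-4.7 - sin(127)*-3.0 + -3.4 = 1.8244
y1 = sin(127)*-4.7 + cos(127)*-3.0 + 1.8 = -0.1481
After transform 2:
x2 = cos(20)*1.8244 - sin(20)*-0.1481 + 0.3
= 2.0651


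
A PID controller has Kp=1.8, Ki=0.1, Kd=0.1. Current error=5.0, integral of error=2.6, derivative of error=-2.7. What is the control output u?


u = Kp*e + Ki*int(e) + Kd*de/dt
= 1.8*5.0 + 0.1*2.6 + 0.1*(-2.7)
= 9.0 + 0.26 + -0.27
= 8.99


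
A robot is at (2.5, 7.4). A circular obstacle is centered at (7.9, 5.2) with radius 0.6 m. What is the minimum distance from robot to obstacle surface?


center_dist = sqrt((2.5-7.9)^2 + (7.4-5.2)^2)
= sqrt(29.16 + 4.84)
= 5.831
min_dist = center_dist - radius = 5.831 - 0.6 = 5.231 m


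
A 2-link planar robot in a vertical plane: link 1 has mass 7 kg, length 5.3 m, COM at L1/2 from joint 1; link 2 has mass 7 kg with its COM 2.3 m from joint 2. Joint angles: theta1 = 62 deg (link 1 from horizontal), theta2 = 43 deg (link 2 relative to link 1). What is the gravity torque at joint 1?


Horizontal distance from joint 1 to link-1 COM:
  x_c1 = (L1/2)*cos(t1) = 2.65 * 0.4695 = 1.2441 m
Horizontal distance from joint 1 to link-2 COM:
  x_c2 = L1*cos(t1) + Lc2*cos(t1+t2)
       = 5.3*0.4695 + 2.3*-0.2588 = 1.8929 m
tau1 = m1*g*x_c1 + m2*g*x_c2
     = 7*9.81*1.2441 + 7*9.81*1.8929
     = 85.4323 + 129.9865
     = 215.4188 Nm


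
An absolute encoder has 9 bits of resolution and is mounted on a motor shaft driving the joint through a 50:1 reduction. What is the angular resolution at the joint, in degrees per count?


counts = 2^9 = 512
effective counts at joint = 512 * 50 = 25600
resolution = 360 / 25600
= 0.0141 deg/count


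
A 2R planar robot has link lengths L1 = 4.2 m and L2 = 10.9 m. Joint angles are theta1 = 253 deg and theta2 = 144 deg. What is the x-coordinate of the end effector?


Convert angles to radians: theta1 = 4.4157, theta2 = 2.5133
x = L1*cos(theta1) + L2*cos(theta1+theta2)
x = -1.228 + 8.7051
x = 7.4772


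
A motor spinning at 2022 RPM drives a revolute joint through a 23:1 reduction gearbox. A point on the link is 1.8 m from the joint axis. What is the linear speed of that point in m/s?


omega_motor = 2022 * 2*pi/60 = 211.7433 rad/s
omega_joint = omega_motor / 23 = 9.2062 rad/s
v = omega_joint * r = 9.2062 * 1.8
= 16.5712 m/s


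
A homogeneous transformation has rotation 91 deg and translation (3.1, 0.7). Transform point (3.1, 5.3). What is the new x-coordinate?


x' = cos(theta)*px - sin(theta)*py + tx
= -0.0175*3.1 - 0.9998*5.3 + 3.1
= -2.2533


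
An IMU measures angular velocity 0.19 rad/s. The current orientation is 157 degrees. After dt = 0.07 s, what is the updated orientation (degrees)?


delta_theta = w * dt = 0.19 * 0.07 = 0.0133 rad
= 0.762 deg
theta_new = 157 + 0.762 = 157.762 deg


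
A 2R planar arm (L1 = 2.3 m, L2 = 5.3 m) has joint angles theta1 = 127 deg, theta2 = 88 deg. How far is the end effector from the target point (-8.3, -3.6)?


End effector via forward kinematics:
x = L1*cos(t1) + L2*cos(t1+t2) = -5.7257
y = L1*sin(t1) + L2*sin(t1+t2) = -1.2031
Distance to target:
d = sqrt((-8.3 - -5.7257)^2 + (-3.6 - -1.2031)^2)
= sqrt(6.6271 + 5.7452)
= 3.5174 m


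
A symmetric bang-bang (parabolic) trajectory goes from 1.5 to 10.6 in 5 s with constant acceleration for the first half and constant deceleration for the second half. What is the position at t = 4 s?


Symmetric rest-to-rest: each phase covers (pf-p0)/2 in time T/2. 0.5*a*(T/2)^2 = (pf-p0)/2 => a = 4*(pf-p0)/T^2
a = 4*(10.6-1.5)/5^2 = 1.456
t = 4 is in the deceleration phase (t > T/2).
p = pf - 0.5*a*(T-t)^2 = 10.6 - 0.5*1.456*1^2
= 9.872


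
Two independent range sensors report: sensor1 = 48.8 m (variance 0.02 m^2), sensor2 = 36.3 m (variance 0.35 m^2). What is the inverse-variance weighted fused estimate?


w1 = (1/var1) / (1/var1 + 1/var2)
   = 50.0 / (50.0 + 2.8571) = 0.9459
w2 = 1 - w1 = 0.0541
fused = w1*s1 + w2*s2 = 46.1622 + 1.9622
= 48.1243 m


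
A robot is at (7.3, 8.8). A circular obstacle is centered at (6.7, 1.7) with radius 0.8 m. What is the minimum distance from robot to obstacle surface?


center_dist = sqrt((7.3-6.7)^2 + (8.8-1.7)^2)
= sqrt(0.36 + 50.41)
= 7.1253
min_dist = center_dist - radius = 7.1253 - 0.8 = 6.3253 m


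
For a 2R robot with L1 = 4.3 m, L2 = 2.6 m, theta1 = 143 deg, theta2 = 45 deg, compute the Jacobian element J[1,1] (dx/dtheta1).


J[1,1] = -L1*sin(t1) - L2*sin(t1+t2)
= -4.3*sin(143) - 2.6*sin(188)
= -2.226


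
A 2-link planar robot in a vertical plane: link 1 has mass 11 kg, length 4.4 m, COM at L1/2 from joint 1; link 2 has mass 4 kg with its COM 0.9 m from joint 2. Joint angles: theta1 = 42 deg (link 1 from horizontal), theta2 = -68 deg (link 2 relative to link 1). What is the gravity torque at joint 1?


Horizontal distance from joint 1 to link-1 COM:
  x_c1 = (L1/2)*cos(t1) = 2.2 * 0.7431 = 1.6349 m
Horizontal distance from joint 1 to link-2 COM:
  x_c2 = L1*cos(t1) + Lc2*cos(t1+t2)
       = 4.4*0.7431 + 0.9*0.8988 = 4.0788 m
tau1 = m1*g*x_c1 + m2*g*x_c2
     = 11*9.81*1.6349 + 4*9.81*4.0788
     = 176.4241 + 160.0502
     = 336.4743 Nm


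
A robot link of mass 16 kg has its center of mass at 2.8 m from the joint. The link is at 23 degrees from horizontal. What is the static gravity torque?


tau = m*g*L*cos(angle)
= 16 * 9.81 * 2.8 * cos(23 deg)
= 16 * 9.81 * 2.8 * 0.9205
= 404.5508 Nm


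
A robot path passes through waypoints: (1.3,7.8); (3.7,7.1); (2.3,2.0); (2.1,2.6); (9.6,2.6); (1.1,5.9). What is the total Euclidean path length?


Segment lengths:
  seg1 = sqrt((2.4)^2 + (-0.7)^2) = 2.5
  seg2 = sqrt((-1.4)^2 + (-5.1)^2) = 5.2887
  seg3 = sqrt((-0.2)^2 + (0.6)^2) = 0.6325
  seg4 = sqrt((7.5)^2 + (0.0)^2) = 7.5
  seg5 = sqrt((-8.5)^2 + (3.3)^2) = 9.1181
Total = 25.0392


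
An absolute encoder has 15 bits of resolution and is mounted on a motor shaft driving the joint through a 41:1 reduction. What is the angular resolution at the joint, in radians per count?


counts = 2^15 = 32768
effective counts at joint = 32768 * 41 = 1343488
resolution = 2*pi / 1343488
= 4.6768e-06 rad/count


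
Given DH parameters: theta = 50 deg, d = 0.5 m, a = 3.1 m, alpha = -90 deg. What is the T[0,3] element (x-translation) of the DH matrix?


T[0,3] = a * cos(theta)
= 3.1 * cos(50 deg)
= 3.1 * 0.6428
= 1.9926


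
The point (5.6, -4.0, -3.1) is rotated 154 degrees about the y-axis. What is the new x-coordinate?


Rotation about y-axis: x' = x*cos(theta) + z*sin(theta)
= 5.6 * -0.8988 + -3.1 * 0.4384
= -6.3922


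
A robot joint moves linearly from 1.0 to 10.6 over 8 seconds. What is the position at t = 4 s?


s = t/T = 4/8 = 0.5
p(t) = p0 + (pf-p0)*s
= 1.0 + (10.6 - 1.0) * 0.5
= 5.8


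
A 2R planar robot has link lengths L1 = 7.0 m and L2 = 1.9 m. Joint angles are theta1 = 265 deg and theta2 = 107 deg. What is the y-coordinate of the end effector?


Convert angles to radians: theta1 = 4.6251, theta2 = 1.8675
y = L1*sin(theta1) + L2*sin(theta1+theta2)
y = -6.9734 + 0.395
y = -6.5783


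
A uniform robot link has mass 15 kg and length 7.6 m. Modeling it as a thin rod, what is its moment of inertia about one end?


I = (1/3) * m * L^2
= (1/3) * 15 * 7.6^2
= 0.333333 * 15 * 57.76
= 288.8 kg*m^2


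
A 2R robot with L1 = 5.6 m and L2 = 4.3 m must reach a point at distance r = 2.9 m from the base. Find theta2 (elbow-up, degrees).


cos(theta2) = (r^2 - L1^2 - L2^2) / (2*L1*L2)
cos(theta2) = (8.41 - 31.36 - 18.49) / 48.16
cos(theta2) = -0.860465
theta2 = 149.3688 degrees


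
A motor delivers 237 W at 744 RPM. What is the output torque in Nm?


omega = 744 * 2*pi/60 = 77.9115 rad/s
tau = P / omega = 237 / 77.9115
= 3.0419 Nm


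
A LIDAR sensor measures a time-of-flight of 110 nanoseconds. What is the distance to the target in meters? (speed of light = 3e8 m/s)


tof = 110 ns = 1.1e-07 s
dist = c * tof / 2
= 3e8 * 1.1e-07 / 2
= 16.5 m


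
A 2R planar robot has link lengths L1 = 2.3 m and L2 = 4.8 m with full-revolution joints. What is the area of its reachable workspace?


r_max = L1 + L2 = 7.1 m
r_min = |L1 - L2| = 2.5 m
Area = pi*(r_max^2 - r_min^2)
= pi*(50.41 - 6.25)
= pi * 44.16
= 138.7327 m^2


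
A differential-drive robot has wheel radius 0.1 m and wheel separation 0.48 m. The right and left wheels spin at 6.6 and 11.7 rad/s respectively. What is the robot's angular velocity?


vR = r*wR = 0.1*6.6 = 0.66 m/s
vL = r*wL = 0.1*11.7 = 1.17 m/s
v = (vR+vL)/2 = 0.915 m/s
omega = (vR-vL)/L = -1.0625 rad/s
angular velocity = -1.0625 rad/s


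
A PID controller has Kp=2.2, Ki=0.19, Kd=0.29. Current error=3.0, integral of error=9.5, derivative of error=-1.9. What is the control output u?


u = Kp*e + Ki*int(e) + Kd*de/dt
= 2.2*3.0 + 0.19*9.5 + 0.29*(-1.9)
= 6.6 + 1.805 + -0.551
= 7.854


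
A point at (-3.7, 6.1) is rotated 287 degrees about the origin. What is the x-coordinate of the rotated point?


x' = x*cos(theta) - y*sin(theta)
cos(287 deg) = 0.2924, sin(287 deg) = -0.9563
x' = -3.7 * 0.2924 - 6.1 * -0.9563
= -1.0818 - -5.8335
= 4.7517


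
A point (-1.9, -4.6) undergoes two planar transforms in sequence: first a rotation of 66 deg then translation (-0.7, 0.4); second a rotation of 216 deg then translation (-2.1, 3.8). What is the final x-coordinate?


After transform 1:
x1 = cos(66)*-1.9 - sin(66)*-4.6 + -0.7 = 2.7295
y1 = sin(66)*-1.9 + cos(66)*-4.6 + 0.4 = -3.2067
After transform 2:
x2 = cos(216)*2.7295 - sin(216)*-3.2067 + -2.1
= -6.1931


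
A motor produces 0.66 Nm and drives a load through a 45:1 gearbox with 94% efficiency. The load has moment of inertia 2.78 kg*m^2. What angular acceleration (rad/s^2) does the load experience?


tau_out = tau_motor * N * eta
= 0.66 * 45 * 0.94 = 27.918 Nm
alpha = tau_out / I = 27.918 / 2.78
= 10.0424 rad/s^2


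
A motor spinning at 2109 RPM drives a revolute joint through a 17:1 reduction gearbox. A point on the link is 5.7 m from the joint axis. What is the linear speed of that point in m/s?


omega_motor = 2109 * 2*pi/60 = 220.854 rad/s
omega_joint = omega_motor / 17 = 12.9914 rad/s
v = omega_joint * r = 12.9914 * 5.7
= 74.051 m/s


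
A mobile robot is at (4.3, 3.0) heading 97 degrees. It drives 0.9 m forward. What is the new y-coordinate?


y_new = y0 + d*sin(theta)
= 3.0 + 0.9*sin(97)
= 3.0 + 0.8933
= 3.8933


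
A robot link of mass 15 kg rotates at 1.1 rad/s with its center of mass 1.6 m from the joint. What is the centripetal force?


F = m * omega^2 * r
= 15 * 1.1^2 * 1.6
= 15 * 1.21 * 1.6
= 29.04 N


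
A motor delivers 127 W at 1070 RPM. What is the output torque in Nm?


omega = 1070 * 2*pi/60 = 112.0501 rad/s
tau = P / omega = 127 / 112.0501
= 1.1334 Nm


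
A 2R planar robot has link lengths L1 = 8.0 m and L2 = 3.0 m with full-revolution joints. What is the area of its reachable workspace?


r_max = L1 + L2 = 11.0 m
r_min = |L1 - L2| = 5.0 m
Area = pi*(r_max^2 - r_min^2)
= pi*(121.0 - 25.0)
= pi * 96.0
= 301.5929 m^2


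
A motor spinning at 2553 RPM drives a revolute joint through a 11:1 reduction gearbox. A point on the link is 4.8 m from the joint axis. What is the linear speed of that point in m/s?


omega_motor = 2553 * 2*pi/60 = 267.3495 rad/s
omega_joint = omega_motor / 11 = 24.3045 rad/s
v = omega_joint * r = 24.3045 * 4.8
= 116.6616 m/s


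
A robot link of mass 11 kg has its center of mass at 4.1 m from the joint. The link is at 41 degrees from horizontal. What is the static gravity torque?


tau = m*g*L*cos(angle)
= 11 * 9.81 * 4.1 * cos(41 deg)
= 11 * 9.81 * 4.1 * 0.7547
= 333.9069 Nm


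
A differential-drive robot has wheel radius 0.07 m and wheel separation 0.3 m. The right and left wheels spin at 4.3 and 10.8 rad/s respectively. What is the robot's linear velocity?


vR = r*wR = 0.07*4.3 = 0.301 m/s
vL = r*wL = 0.07*10.8 = 0.756 m/s
v = (vR+vL)/2 = 0.5285 m/s
omega = (vR-vL)/L = -1.5167 rad/s
linear velocity = 0.5285 m/s


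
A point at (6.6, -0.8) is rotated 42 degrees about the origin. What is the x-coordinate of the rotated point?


x' = x*cos(theta) - y*sin(theta)
cos(42 deg) = 0.7431, sin(42 deg) = 0.6691
x' = 6.6 * 0.7431 - -0.8 * 0.6691
= 4.9048 - -0.5353
= 5.4401


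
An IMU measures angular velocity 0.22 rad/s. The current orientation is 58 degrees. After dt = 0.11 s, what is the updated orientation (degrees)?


delta_theta = w * dt = 0.22 * 0.11 = 0.0242 rad
= 1.3866 deg
theta_new = 58 + 1.3866 = 59.3866 deg


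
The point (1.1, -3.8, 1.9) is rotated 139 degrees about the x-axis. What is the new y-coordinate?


Rotation about x-axis: y' = y*cos(theta) - z*sin(theta)
= -3.8 * -0.7547 - 1.9 * 0.6561
= 1.6214


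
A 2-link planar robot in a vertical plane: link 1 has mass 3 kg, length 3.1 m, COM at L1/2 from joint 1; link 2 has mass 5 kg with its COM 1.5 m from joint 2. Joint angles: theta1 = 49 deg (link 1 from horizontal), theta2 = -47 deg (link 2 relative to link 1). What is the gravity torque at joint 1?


Horizontal distance from joint 1 to link-1 COM:
  x_c1 = (L1/2)*cos(t1) = 1.55 * 0.6561 = 1.0169 m
Horizontal distance from joint 1 to link-2 COM:
  x_c2 = L1*cos(t1) + Lc2*cos(t1+t2)
       = 3.1*0.6561 + 1.5*0.9994 = 3.5329 m
tau1 = m1*g*x_c1 + m2*g*x_c2
     = 3*9.81*1.0169 + 5*9.81*3.5329
     = 29.9271 + 173.2872
     = 203.2144 Nm


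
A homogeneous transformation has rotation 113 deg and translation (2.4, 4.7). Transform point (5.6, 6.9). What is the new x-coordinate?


x' = cos(theta)*px - sin(theta)*py + tx
= -0.3907*5.6 - 0.9205*6.9 + 2.4
= -6.1396


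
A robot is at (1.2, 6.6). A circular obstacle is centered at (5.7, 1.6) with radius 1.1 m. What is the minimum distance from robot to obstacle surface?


center_dist = sqrt((1.2-5.7)^2 + (6.6-1.6)^2)
= sqrt(20.25 + 25.0)
= 6.7268
min_dist = center_dist - radius = 6.7268 - 1.1 = 5.6268 m


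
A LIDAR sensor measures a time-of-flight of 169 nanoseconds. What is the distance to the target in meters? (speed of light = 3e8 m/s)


tof = 169 ns = 1.69e-07 s
dist = c * tof / 2
= 3e8 * 1.69e-07 / 2
= 25.35 m


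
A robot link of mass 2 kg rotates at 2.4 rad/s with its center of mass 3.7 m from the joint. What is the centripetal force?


F = m * omega^2 * r
= 2 * 2.4^2 * 3.7
= 2 * 5.76 * 3.7
= 42.624 N


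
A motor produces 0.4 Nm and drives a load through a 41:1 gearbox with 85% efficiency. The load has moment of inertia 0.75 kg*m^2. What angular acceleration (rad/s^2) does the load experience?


tau_out = tau_motor * N * eta
= 0.4 * 41 * 0.85 = 13.94 Nm
alpha = tau_out / I = 13.94 / 0.75
= 18.5867 rad/s^2


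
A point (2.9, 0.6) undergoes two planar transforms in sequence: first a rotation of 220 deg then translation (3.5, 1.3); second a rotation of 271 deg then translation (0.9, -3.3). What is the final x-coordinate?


After transform 1:
x1 = cos(220)*2.9 - sin(220)*0.6 + 3.5 = 1.6641
y1 = sin(220)*2.9 + cos(220)*0.6 + 1.3 = -1.0237
After transform 2:
x2 = cos(271)*1.6641 - sin(271)*-1.0237 + 0.9
= -0.0945


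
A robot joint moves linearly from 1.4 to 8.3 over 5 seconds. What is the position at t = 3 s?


s = t/T = 3/5 = 0.6
p(t) = p0 + (pf-p0)*s
= 1.4 + (8.3 - 1.4) * 0.6
= 5.54


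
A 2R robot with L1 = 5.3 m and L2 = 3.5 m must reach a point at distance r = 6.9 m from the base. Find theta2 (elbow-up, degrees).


cos(theta2) = (r^2 - L1^2 - L2^2) / (2*L1*L2)
cos(theta2) = (47.61 - 28.09 - 12.25) / 37.1
cos(theta2) = 0.195957
theta2 = 78.6994 degrees


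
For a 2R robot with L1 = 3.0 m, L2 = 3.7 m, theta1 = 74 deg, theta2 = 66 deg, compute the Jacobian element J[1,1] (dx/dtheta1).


J[1,1] = -L1*sin(t1) - L2*sin(t1+t2)
= -3.0*sin(74) - 3.7*sin(140)
= -5.2621


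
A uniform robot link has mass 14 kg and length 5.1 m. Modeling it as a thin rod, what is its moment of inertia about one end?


I = (1/3) * m * L^2
= (1/3) * 14 * 5.1^2
= 0.333333 * 14 * 26.01
= 121.38 kg*m^2


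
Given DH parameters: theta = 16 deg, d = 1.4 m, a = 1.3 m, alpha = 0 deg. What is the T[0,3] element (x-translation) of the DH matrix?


T[0,3] = a * cos(theta)
= 1.3 * cos(16 deg)
= 1.3 * 0.9613
= 1.2496


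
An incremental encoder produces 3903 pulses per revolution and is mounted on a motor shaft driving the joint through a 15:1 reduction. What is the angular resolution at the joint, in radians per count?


counts per rev = 3903
effective counts at joint = 3903 * 15 = 58545
resolution = 2*pi / 58545
= 1.0732e-04 rad/count


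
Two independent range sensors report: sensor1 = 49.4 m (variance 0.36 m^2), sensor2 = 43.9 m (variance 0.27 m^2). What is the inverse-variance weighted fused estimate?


w1 = (1/var1) / (1/var1 + 1/var2)
   = 2.7778 / (2.7778 + 3.7037) = 0.4286
w2 = 1 - w1 = 0.5714
fused = w1*s1 + w2*s2 = 21.1714 + 25.0857
= 46.2571 m


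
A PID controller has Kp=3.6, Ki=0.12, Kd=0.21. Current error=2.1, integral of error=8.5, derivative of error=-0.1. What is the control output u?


u = Kp*e + Ki*int(e) + Kd*de/dt
= 3.6*2.1 + 0.12*8.5 + 0.21*(-0.1)
= 7.56 + 1.02 + -0.021
= 8.559


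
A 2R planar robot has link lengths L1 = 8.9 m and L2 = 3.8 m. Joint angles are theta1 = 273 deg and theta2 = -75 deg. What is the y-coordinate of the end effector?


Convert angles to radians: theta1 = 4.7647, theta2 = -1.309
y = L1*sin(theta1) + L2*sin(theta1+theta2)
y = -8.8878 + -1.1743
y = -10.0621


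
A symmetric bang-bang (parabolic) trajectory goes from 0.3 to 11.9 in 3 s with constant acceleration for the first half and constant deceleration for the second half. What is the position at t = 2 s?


Symmetric rest-to-rest: each phase covers (pf-p0)/2 in time T/2. 0.5*a*(T/2)^2 = (pf-p0)/2 => a = 4*(pf-p0)/T^2
a = 4*(11.9-0.3)/3^2 = 5.1556
t = 2 is in the deceleration phase (t > T/2).
p = pf - 0.5*a*(T-t)^2 = 11.9 - 0.5*5.1556*1^2
= 9.3222


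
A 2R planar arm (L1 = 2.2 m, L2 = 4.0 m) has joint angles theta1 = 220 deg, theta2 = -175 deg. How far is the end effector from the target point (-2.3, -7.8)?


End effector via forward kinematics:
x = L1*cos(t1) + L2*cos(t1+t2) = 1.1431
y = L1*sin(t1) + L2*sin(t1+t2) = 1.4143
Distance to target:
d = sqrt((-2.3 - 1.1431)^2 + (-7.8 - 1.4143)^2)
= sqrt(11.8551 + 84.9032)
= 9.8366 m


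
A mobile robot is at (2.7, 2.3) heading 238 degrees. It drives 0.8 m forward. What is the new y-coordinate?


y_new = y0 + d*sin(theta)
= 2.3 + 0.8*sin(238)
= 2.3 + -0.6784
= 1.6216


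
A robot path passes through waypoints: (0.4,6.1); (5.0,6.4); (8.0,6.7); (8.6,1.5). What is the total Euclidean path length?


Segment lengths:
  seg1 = sqrt((4.6)^2 + (0.3)^2) = 4.6098
  seg2 = sqrt((3.0)^2 + (0.3)^2) = 3.015
  seg3 = sqrt((0.6)^2 + (-5.2)^2) = 5.2345
Total = 12.8592


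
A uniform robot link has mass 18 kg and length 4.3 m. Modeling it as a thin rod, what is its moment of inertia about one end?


I = (1/3) * m * L^2
= (1/3) * 18 * 4.3^2
= 0.333333 * 18 * 18.49
= 110.94 kg*m^2


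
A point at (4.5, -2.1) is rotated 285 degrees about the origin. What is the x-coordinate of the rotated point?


x' = x*cos(theta) - y*sin(theta)
cos(285 deg) = 0.2588, sin(285 deg) = -0.9659
x' = 4.5 * 0.2588 - -2.1 * -0.9659
= 1.1647 - 2.0284
= -0.8638


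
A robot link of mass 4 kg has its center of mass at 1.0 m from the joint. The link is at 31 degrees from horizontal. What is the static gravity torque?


tau = m*g*L*cos(angle)
= 4 * 9.81 * 1.0 * cos(31 deg)
= 4 * 9.81 * 1.0 * 0.8572
= 33.6352 Nm


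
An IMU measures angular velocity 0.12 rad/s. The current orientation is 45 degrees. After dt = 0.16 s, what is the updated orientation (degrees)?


delta_theta = w * dt = 0.12 * 0.16 = 0.0192 rad
= 1.1001 deg
theta_new = 45 + 1.1001 = 46.1001 deg


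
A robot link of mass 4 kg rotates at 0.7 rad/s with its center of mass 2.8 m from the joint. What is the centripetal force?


F = m * omega^2 * r
= 4 * 0.7^2 * 2.8
= 4 * 0.49 * 2.8
= 5.488 N


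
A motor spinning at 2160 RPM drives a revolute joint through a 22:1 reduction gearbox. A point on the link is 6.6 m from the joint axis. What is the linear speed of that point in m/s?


omega_motor = 2160 * 2*pi/60 = 226.1947 rad/s
omega_joint = omega_motor / 22 = 10.2816 rad/s
v = omega_joint * r = 10.2816 * 6.6
= 67.8584 m/s


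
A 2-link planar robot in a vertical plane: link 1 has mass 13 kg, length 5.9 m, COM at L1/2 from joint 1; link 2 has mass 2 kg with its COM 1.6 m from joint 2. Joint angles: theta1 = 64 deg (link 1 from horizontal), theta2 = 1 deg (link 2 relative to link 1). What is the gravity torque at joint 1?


Horizontal distance from joint 1 to link-1 COM:
  x_c1 = (L1/2)*cos(t1) = 2.95 * 0.4384 = 1.2932 m
Horizontal distance from joint 1 to link-2 COM:
  x_c2 = L1*cos(t1) + Lc2*cos(t1+t2)
       = 5.9*0.4384 + 1.6*0.4226 = 3.2626 m
tau1 = m1*g*x_c1 + m2*g*x_c2
     = 13*9.81*1.2932 + 2*9.81*3.2626
     = 164.9211 + 64.0118
     = 228.9329 Nm


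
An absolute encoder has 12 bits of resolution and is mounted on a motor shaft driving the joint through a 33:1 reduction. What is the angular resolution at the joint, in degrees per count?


counts = 2^12 = 4096
effective counts at joint = 4096 * 33 = 135168
resolution = 360 / 135168
= 0.0027 deg/count


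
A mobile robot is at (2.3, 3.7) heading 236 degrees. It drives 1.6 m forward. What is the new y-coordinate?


y_new = y0 + d*sin(theta)
= 3.7 + 1.6*sin(236)
= 3.7 + -1.3265
= 2.3735


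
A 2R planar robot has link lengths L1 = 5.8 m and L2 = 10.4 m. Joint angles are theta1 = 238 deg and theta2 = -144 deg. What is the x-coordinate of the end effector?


Convert angles to radians: theta1 = 4.1539, theta2 = -2.5133
x = L1*cos(theta1) + L2*cos(theta1+theta2)
x = -3.0735 + -0.7255
x = -3.799


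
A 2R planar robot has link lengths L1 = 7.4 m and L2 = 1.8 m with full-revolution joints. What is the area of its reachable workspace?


r_max = L1 + L2 = 9.2 m
r_min = |L1 - L2| = 5.6 m
Area = pi*(r_max^2 - r_min^2)
= pi*(84.64 - 31.36)
= pi * 53.28
= 167.3841 m^2


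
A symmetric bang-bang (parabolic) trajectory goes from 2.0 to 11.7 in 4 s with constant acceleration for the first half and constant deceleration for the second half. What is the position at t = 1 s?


Symmetric rest-to-rest: each phase covers (pf-p0)/2 in time T/2. 0.5*a*(T/2)^2 = (pf-p0)/2 => a = 4*(pf-p0)/T^2
a = 4*(11.7-2.0)/4^2 = 2.425
t = 1 is in the acceleration phase (t <= T/2).
p = p0 + 0.5*a*t^2 = 2.0 + 0.5*2.425*1^2
= 3.2125


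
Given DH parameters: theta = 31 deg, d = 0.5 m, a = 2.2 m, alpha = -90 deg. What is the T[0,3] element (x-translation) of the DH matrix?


T[0,3] = a * cos(theta)
= 2.2 * cos(31 deg)
= 2.2 * 0.8572
= 1.8858


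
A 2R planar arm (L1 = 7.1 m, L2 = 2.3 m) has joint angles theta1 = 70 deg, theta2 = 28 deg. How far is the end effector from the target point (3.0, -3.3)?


End effector via forward kinematics:
x = L1*cos(t1) + L2*cos(t1+t2) = 2.1082
y = L1*sin(t1) + L2*sin(t1+t2) = 8.9494
Distance to target:
d = sqrt((3.0 - 2.1082)^2 + (-3.3 - 8.9494)^2)
= sqrt(0.7952 + 150.0486)
= 12.2819 m


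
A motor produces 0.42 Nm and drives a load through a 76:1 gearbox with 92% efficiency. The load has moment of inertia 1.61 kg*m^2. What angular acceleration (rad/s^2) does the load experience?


tau_out = tau_motor * N * eta
= 0.42 * 76 * 0.92 = 29.3664 Nm
alpha = tau_out / I = 29.3664 / 1.61
= 18.24 rad/s^2


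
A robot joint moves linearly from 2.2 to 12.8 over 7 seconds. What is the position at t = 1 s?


s = t/T = 1/7 = 0.1429
p(t) = p0 + (pf-p0)*s
= 2.2 + (12.8 - 2.2) * 0.1429
= 3.7143


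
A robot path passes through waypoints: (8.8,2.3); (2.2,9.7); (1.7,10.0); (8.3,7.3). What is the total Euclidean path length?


Segment lengths:
  seg1 = sqrt((-6.6)^2 + (7.4)^2) = 9.9156
  seg2 = sqrt((-0.5)^2 + (0.3)^2) = 0.5831
  seg3 = sqrt((6.6)^2 + (-2.7)^2) = 7.1309
Total = 17.6297


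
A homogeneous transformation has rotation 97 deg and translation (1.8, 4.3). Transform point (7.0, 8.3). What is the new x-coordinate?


x' = cos(theta)*px - sin(theta)*py + tx
= -0.1219*7.0 - 0.9925*8.3 + 1.8
= -7.2912


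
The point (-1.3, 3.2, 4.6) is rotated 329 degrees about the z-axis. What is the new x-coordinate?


Rotation about z-axis: x' = x*cos(theta) - y*sin(theta)
= -1.3 * 0.8572 - 3.2 * -0.515
= 0.5338


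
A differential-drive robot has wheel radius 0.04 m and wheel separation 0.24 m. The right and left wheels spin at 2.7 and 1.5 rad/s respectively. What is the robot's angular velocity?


vR = r*wR = 0.04*2.7 = 0.108 m/s
vL = r*wL = 0.04*1.5 = 0.06 m/s
v = (vR+vL)/2 = 0.084 m/s
omega = (vR-vL)/L = 0.2 rad/s
angular velocity = 0.2 rad/s


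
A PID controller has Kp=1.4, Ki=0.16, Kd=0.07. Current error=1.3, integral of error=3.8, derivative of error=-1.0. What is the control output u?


u = Kp*e + Ki*int(e) + Kd*de/dt
= 1.4*1.3 + 0.16*3.8 + 0.07*(-1.0)
= 1.82 + 0.608 + -0.07
= 2.358


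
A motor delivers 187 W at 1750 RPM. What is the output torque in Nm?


omega = 1750 * 2*pi/60 = 183.2596 rad/s
tau = P / omega = 187 / 183.2596
= 1.0204 Nm


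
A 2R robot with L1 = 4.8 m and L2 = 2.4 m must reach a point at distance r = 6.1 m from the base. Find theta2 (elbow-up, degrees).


cos(theta2) = (r^2 - L1^2 - L2^2) / (2*L1*L2)
cos(theta2) = (37.21 - 23.04 - 5.76) / 23.04
cos(theta2) = 0.365017
theta2 = 68.5913 degrees


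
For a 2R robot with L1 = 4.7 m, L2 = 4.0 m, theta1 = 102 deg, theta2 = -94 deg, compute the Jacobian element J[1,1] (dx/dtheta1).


J[1,1] = -L1*sin(t1) - L2*sin(t1+t2)
= -4.7*sin(102) - 4.0*sin(8)
= -5.154


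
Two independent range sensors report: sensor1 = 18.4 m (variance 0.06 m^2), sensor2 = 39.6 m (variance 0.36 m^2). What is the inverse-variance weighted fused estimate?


w1 = (1/var1) / (1/var1 + 1/var2)
   = 16.6667 / (16.6667 + 2.7778) = 0.8571
w2 = 1 - w1 = 0.1429
fused = w1*s1 + w2*s2 = 15.7714 + 5.6571
= 21.4286 m


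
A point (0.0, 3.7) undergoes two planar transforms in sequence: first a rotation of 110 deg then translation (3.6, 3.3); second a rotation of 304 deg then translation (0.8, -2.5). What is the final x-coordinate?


After transform 1:
x1 = cos(110)*0.0 - sin(110)*3.7 + 3.6 = 0.1231
y1 = sin(110)*0.0 + cos(110)*3.7 + 3.3 = 2.0345
After transform 2:
x2 = cos(304)*0.1231 - sin(304)*2.0345 + 0.8
= 2.5556


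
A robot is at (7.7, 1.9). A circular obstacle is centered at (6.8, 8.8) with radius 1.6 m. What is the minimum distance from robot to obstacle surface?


center_dist = sqrt((7.7-6.8)^2 + (1.9-8.8)^2)
= sqrt(0.81 + 47.61)
= 6.9584
min_dist = center_dist - radius = 6.9584 - 1.6 = 5.3584 m


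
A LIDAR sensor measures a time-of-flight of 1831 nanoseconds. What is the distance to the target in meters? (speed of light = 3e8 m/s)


tof = 1831 ns = 1.831e-06 s
dist = c * tof / 2
= 3e8 * 1.831e-06 / 2
= 274.65 m


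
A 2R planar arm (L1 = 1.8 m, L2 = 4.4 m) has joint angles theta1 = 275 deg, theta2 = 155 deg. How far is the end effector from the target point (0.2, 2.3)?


End effector via forward kinematics:
x = L1*cos(t1) + L2*cos(t1+t2) = 1.6618
y = L1*sin(t1) + L2*sin(t1+t2) = 2.3415
Distance to target:
d = sqrt((0.2 - 1.6618)^2 + (2.3 - 2.3415)^2)
= sqrt(2.1368 + 0.0017)
= 1.4624 m


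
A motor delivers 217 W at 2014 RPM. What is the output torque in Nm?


omega = 2014 * 2*pi/60 = 210.9056 rad/s
tau = P / omega = 217 / 210.9056
= 1.0289 Nm


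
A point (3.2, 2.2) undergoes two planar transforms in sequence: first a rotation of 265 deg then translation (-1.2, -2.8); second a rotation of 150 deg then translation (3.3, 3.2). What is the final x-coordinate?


After transform 1:
x1 = cos(265)*3.2 - sin(265)*2.2 + -1.2 = 0.7127
y1 = sin(265)*3.2 + cos(265)*2.2 + -2.8 = -6.1796
After transform 2:
x2 = cos(150)*0.7127 - sin(150)*-6.1796 + 3.3
= 5.7725


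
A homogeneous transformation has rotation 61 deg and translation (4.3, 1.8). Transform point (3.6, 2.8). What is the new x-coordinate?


x' = cos(theta)*px - sin(theta)*py + tx
= 0.4848*3.6 - 0.8746*2.8 + 4.3
= 3.5964


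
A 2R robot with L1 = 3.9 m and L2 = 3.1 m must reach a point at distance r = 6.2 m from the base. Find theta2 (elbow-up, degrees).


cos(theta2) = (r^2 - L1^2 - L2^2) / (2*L1*L2)
cos(theta2) = (38.44 - 15.21 - 9.61) / 24.18
cos(theta2) = 0.563275
theta2 = 55.7174 degrees


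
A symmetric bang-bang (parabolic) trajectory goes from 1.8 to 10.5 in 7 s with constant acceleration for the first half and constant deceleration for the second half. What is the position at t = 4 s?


Symmetric rest-to-rest: each phase covers (pf-p0)/2 in time T/2. 0.5*a*(T/2)^2 = (pf-p0)/2 => a = 4*(pf-p0)/T^2
a = 4*(10.5-1.8)/7^2 = 0.7102
t = 4 is in the deceleration phase (t > T/2).
p = pf - 0.5*a*(T-t)^2 = 10.5 - 0.5*0.7102*3^2
= 7.3041


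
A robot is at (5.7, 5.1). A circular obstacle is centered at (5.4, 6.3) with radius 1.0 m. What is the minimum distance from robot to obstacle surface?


center_dist = sqrt((5.7-5.4)^2 + (5.1-6.3)^2)
= sqrt(0.09 + 1.44)
= 1.2369
min_dist = center_dist - radius = 1.2369 - 1.0 = 0.2369 m


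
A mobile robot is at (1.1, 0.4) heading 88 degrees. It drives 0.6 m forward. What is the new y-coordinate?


y_new = y0 + d*sin(theta)
= 0.4 + 0.6*sin(88)
= 0.4 + 0.5996
= 0.9996


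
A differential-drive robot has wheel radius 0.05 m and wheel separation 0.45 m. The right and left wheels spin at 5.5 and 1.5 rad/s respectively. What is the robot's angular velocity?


vR = r*wR = 0.05*5.5 = 0.275 m/s
vL = r*wL = 0.05*1.5 = 0.075 m/s
v = (vR+vL)/2 = 0.175 m/s
omega = (vR-vL)/L = 0.4444 rad/s
angular velocity = 0.4444 rad/s


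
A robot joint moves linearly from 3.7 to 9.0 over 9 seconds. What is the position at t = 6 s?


s = t/T = 6/9 = 0.6667
p(t) = p0 + (pf-p0)*s
= 3.7 + (9.0 - 3.7) * 0.6667
= 7.2333


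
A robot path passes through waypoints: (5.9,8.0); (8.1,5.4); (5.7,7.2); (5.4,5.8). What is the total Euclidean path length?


Segment lengths:
  seg1 = sqrt((2.2)^2 + (-2.6)^2) = 3.4059
  seg2 = sqrt((-2.4)^2 + (1.8)^2) = 3.0
  seg3 = sqrt((-0.3)^2 + (-1.4)^2) = 1.4318
Total = 7.8377


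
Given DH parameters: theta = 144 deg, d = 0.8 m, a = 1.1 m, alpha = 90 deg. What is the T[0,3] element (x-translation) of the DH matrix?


T[0,3] = a * cos(theta)
= 1.1 * cos(144 deg)
= 1.1 * -0.809
= -0.8899


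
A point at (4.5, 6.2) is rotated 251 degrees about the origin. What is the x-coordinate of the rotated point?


x' = x*cos(theta) - y*sin(theta)
cos(251 deg) = -0.3256, sin(251 deg) = -0.9455
x' = 4.5 * -0.3256 - 6.2 * -0.9455
= -1.4651 - -5.8622
= 4.3972


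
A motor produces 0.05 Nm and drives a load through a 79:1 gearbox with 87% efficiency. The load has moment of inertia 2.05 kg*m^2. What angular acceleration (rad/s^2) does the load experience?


tau_out = tau_motor * N * eta
= 0.05 * 79 * 0.87 = 3.4365 Nm
alpha = tau_out / I = 3.4365 / 2.05
= 1.6763 rad/s^2


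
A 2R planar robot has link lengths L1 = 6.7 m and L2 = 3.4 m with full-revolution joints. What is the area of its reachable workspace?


r_max = L1 + L2 = 10.1 m
r_min = |L1 - L2| = 3.3 m
Area = pi*(r_max^2 - r_min^2)
= pi*(102.01 - 10.89)
= pi * 91.12
= 286.2619 m^2


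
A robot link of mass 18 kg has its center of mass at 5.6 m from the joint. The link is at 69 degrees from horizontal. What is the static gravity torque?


tau = m*g*L*cos(angle)
= 18 * 9.81 * 5.6 * cos(69 deg)
= 18 * 9.81 * 5.6 * 0.3584
= 354.3714 Nm


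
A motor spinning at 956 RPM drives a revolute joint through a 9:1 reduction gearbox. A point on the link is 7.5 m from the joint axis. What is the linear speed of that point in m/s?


omega_motor = 956 * 2*pi/60 = 100.1121 rad/s
omega_joint = omega_motor / 9 = 11.1236 rad/s
v = omega_joint * r = 11.1236 * 7.5
= 83.4267 m/s


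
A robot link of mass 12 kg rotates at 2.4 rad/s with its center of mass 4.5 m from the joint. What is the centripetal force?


F = m * omega^2 * r
= 12 * 2.4^2 * 4.5
= 12 * 5.76 * 4.5
= 311.04 N


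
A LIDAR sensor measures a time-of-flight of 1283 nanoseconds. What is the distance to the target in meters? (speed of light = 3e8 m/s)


tof = 1283 ns = 1.283e-06 s
dist = c * tof / 2
= 3e8 * 1.283e-06 / 2
= 192.45 m


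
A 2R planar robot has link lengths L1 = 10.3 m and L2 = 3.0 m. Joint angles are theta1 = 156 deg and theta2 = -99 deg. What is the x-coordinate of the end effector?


Convert angles to radians: theta1 = 2.7227, theta2 = -1.7279
x = L1*cos(theta1) + L2*cos(theta1+theta2)
x = -9.4095 + 1.6339
x = -7.7756


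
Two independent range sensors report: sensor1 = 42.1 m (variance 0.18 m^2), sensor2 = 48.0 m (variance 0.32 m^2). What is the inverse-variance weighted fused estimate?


w1 = (1/var1) / (1/var1 + 1/var2)
   = 5.5556 / (5.5556 + 3.125) = 0.64
w2 = 1 - w1 = 0.36
fused = w1*s1 + w2*s2 = 26.944 + 17.28
= 44.224 m


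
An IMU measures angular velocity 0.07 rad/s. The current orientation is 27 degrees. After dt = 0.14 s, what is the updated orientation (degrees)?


delta_theta = w * dt = 0.07 * 0.14 = 0.0098 rad
= 0.5615 deg
theta_new = 27 + 0.5615 = 27.5615 deg


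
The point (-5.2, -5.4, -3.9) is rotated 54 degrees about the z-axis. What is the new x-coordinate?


Rotation about z-axis: x' = x*cos(theta) - y*sin(theta)
= -5.2 * 0.5878 - -5.4 * 0.809
= 1.3122


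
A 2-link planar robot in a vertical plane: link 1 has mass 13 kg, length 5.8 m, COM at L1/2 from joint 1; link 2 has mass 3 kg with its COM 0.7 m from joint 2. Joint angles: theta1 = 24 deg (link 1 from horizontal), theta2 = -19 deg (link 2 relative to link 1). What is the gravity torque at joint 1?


Horizontal distance from joint 1 to link-1 COM:
  x_c1 = (L1/2)*cos(t1) = 2.9 * 0.9135 = 2.6493 m
Horizontal distance from joint 1 to link-2 COM:
  x_c2 = L1*cos(t1) + Lc2*cos(t1+t2)
       = 5.8*0.9135 + 0.7*0.9962 = 5.9959 m
tau1 = m1*g*x_c1 + m2*g*x_c2
     = 13*9.81*2.6493 + 3*9.81*5.9959
     = 337.8629 + 176.4593
     = 514.3222 Nm
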